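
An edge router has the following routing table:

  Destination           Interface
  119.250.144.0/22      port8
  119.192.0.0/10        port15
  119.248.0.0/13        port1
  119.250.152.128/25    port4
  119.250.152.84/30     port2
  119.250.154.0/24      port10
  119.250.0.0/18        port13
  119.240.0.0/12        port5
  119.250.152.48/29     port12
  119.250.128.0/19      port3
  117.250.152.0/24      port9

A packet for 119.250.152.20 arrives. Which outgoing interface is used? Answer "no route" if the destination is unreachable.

Routes whose prefix contains 119.250.152.20:
  119.192.0.0/10 (119.192.0.0 - 119.255.255.255) -> port15
  119.240.0.0/12 (119.240.0.0 - 119.255.255.255) -> port5
  119.248.0.0/13 (119.248.0.0 - 119.255.255.255) -> port1
  119.250.128.0/19 (119.250.128.0 - 119.250.159.255) -> port3
More-specific entries that do NOT match:
  119.250.152.84/30 (119.250.152.84 - 119.250.152.87) does not contain 119.250.152.20
  119.250.152.48/29 (119.250.152.48 - 119.250.152.55) does not contain 119.250.152.20
  119.250.152.128/25 (119.250.152.128 - 119.250.152.255) does not contain 119.250.152.20
  119.250.154.0/24 (119.250.154.0 - 119.250.154.255) does not contain 119.250.152.20
  117.250.152.0/24 (117.250.152.0 - 117.250.152.255) does not contain 119.250.152.20
  119.250.144.0/22 (119.250.144.0 - 119.250.147.255) does not contain 119.250.152.20
Longest matching prefix is /19 -> interface port3.

port3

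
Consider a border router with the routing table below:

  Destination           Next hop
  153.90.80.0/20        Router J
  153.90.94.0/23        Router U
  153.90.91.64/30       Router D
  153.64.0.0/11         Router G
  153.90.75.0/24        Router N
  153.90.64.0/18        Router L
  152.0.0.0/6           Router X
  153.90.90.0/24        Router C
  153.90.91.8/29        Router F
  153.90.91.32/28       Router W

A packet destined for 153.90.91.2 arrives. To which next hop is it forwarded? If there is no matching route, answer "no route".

Routes whose prefix contains 153.90.91.2:
  152.0.0.0/6 (152.0.0.0 - 155.255.255.255) -> Router X
  153.64.0.0/11 (153.64.0.0 - 153.95.255.255) -> Router G
  153.90.64.0/18 (153.90.64.0 - 153.90.127.255) -> Router L
  153.90.80.0/20 (153.90.80.0 - 153.90.95.255) -> Router J
More-specific entries that do NOT match:
  153.90.91.64/30 (153.90.91.64 - 153.90.91.67) does not contain 153.90.91.2
  153.90.91.8/29 (153.90.91.8 - 153.90.91.15) does not contain 153.90.91.2
  153.90.91.32/28 (153.90.91.32 - 153.90.91.47) does not contain 153.90.91.2
  153.90.75.0/24 (153.90.75.0 - 153.90.75.255) does not contain 153.90.91.2
  153.90.90.0/24 (153.90.90.0 - 153.90.90.255) does not contain 153.90.91.2
  153.90.94.0/23 (153.90.94.0 - 153.90.95.255) does not contain 153.90.91.2
Longest matching prefix is /20 -> next hop Router J.

Router J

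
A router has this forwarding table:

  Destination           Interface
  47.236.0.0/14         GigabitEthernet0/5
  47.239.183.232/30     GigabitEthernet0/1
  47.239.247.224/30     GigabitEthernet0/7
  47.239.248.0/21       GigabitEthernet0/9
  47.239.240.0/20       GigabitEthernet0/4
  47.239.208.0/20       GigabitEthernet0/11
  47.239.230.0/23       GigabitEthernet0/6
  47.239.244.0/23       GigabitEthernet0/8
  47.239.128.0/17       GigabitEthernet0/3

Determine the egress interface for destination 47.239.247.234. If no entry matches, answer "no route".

Routes whose prefix contains 47.239.247.234:
  47.236.0.0/14 (47.236.0.0 - 47.239.255.255) -> GigabitEthernet0/5
  47.239.128.0/17 (47.239.128.0 - 47.239.255.255) -> GigabitEthernet0/3
  47.239.240.0/20 (47.239.240.0 - 47.239.255.255) -> GigabitEthernet0/4
More-specific entries that do NOT match:
  47.239.183.232/30 (47.239.183.232 - 47.239.183.235) does not contain 47.239.247.234
  47.239.247.224/30 (47.239.247.224 - 47.239.247.227) does not contain 47.239.247.234
  47.239.230.0/23 (47.239.230.0 - 47.239.231.255) does not contain 47.239.247.234
  47.239.244.0/23 (47.239.244.0 - 47.239.245.255) does not contain 47.239.247.234
  47.239.248.0/21 (47.239.248.0 - 47.239.255.255) does not contain 47.239.247.234
Longest matching prefix is /20 -> interface GigabitEthernet0/4.

GigabitEthernet0/4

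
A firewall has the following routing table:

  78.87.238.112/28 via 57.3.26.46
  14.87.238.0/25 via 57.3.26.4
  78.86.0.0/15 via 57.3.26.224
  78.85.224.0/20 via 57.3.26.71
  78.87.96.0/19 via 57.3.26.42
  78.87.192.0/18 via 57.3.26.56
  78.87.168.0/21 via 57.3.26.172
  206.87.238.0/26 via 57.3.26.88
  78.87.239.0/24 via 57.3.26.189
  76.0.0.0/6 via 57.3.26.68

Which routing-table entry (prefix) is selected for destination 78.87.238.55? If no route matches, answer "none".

Entries matching 78.87.238.55:
  76.0.0.0/6 (76.0.0.0 - 79.255.255.255)
  78.86.0.0/15 (78.86.0.0 - 78.87.255.255)
  78.87.192.0/18 (78.87.192.0 - 78.87.255.255)
Most specific is 78.87.192.0/18.

78.87.192.0/18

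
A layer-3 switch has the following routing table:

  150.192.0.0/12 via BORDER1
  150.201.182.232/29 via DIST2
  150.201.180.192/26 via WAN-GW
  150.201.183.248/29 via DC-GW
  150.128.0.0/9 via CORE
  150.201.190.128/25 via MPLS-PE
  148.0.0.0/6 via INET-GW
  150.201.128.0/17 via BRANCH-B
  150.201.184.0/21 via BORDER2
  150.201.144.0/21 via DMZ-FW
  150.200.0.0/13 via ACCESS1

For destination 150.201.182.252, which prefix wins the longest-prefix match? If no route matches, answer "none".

Entries matching 150.201.182.252:
  148.0.0.0/6 (148.0.0.0 - 151.255.255.255)
  150.128.0.0/9 (150.128.0.0 - 150.255.255.255)
  150.192.0.0/12 (150.192.0.0 - 150.207.255.255)
  150.200.0.0/13 (150.200.0.0 - 150.207.255.255)
  150.201.128.0/17 (150.201.128.0 - 150.201.255.255)
Most specific is 150.201.128.0/17.

150.201.128.0/17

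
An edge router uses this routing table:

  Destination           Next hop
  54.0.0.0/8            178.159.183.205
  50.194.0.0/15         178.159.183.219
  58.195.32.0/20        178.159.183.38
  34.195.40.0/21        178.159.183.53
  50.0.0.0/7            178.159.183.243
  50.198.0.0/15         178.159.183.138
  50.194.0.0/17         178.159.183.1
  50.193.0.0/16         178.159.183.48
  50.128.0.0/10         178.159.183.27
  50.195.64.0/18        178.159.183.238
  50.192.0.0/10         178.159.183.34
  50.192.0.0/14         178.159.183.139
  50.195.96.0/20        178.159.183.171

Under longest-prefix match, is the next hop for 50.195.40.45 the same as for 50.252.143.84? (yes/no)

50.195.40.45: longest match 50.194.0.0/15 -> 178.159.183.219
50.252.143.84: longest match 50.192.0.0/10 -> 178.159.183.34

no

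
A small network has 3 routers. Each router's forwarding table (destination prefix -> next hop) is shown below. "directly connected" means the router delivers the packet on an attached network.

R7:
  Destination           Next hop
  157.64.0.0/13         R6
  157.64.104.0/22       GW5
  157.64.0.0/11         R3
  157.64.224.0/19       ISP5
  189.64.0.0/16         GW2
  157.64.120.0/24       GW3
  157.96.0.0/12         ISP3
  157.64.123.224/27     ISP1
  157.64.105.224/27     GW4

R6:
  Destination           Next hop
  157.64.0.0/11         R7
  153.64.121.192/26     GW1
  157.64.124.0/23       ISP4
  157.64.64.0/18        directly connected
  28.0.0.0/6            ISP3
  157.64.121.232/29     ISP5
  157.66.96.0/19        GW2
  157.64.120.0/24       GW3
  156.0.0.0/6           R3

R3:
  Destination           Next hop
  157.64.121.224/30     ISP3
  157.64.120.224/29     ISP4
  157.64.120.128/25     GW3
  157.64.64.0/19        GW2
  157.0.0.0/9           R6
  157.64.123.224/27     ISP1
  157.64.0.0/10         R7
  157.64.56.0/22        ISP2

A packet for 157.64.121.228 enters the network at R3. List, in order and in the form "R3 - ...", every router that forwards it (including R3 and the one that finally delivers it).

R3 - R7 - R6

At R3: longest match for 157.64.121.228 is 157.64.0.0/10 -> R7
At R7: longest match for 157.64.121.228 is 157.64.0.0/13 -> R6
At R6: longest match for 157.64.121.228 is 157.64.64.0/18 -> directly connected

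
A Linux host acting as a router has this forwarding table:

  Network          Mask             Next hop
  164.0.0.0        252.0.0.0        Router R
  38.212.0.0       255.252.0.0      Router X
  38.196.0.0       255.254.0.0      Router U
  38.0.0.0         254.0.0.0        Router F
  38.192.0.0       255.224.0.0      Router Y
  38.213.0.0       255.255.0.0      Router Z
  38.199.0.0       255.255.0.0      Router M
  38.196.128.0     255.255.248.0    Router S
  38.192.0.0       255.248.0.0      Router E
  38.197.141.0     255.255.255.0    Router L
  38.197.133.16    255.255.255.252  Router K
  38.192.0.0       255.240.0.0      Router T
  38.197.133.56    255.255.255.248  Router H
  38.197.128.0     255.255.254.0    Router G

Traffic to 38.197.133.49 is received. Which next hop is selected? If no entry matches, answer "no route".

Router U

Routes whose prefix contains 38.197.133.49:
  38.0.0.0/7 (38.0.0.0 - 39.255.255.255) -> Router F
  38.192.0.0/11 (38.192.0.0 - 38.223.255.255) -> Router Y
  38.192.0.0/12 (38.192.0.0 - 38.207.255.255) -> Router T
  38.192.0.0/13 (38.192.0.0 - 38.199.255.255) -> Router E
  38.196.0.0/15 (38.196.0.0 - 38.197.255.255) -> Router U
More-specific entries that do NOT match:
  38.197.133.16/30 (38.197.133.16 - 38.197.133.19) does not contain 38.197.133.49
  38.197.133.56/29 (38.197.133.56 - 38.197.133.63) does not contain 38.197.133.49
  38.197.141.0/24 (38.197.141.0 - 38.197.141.255) does not contain 38.197.133.49
  38.197.128.0/23 (38.197.128.0 - 38.197.129.255) does not contain 38.197.133.49
  38.196.128.0/21 (38.196.128.0 - 38.196.135.255) does not contain 38.197.133.49
  38.213.0.0/16 (38.213.0.0 - 38.213.255.255) does not contain 38.197.133.49
  38.199.0.0/16 (38.199.0.0 - 38.199.255.255) does not contain 38.197.133.49
Longest matching prefix is /15 -> next hop Router U.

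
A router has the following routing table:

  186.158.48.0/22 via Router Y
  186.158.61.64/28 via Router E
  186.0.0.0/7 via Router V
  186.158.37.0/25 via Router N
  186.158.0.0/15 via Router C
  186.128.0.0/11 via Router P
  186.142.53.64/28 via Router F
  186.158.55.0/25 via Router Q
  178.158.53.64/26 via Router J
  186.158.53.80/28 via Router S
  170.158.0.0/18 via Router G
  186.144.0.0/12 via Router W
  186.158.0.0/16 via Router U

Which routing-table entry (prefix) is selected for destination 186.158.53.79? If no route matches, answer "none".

Entries matching 186.158.53.79:
  186.0.0.0/7 (186.0.0.0 - 187.255.255.255)
  186.128.0.0/11 (186.128.0.0 - 186.159.255.255)
  186.144.0.0/12 (186.144.0.0 - 186.159.255.255)
  186.158.0.0/15 (186.158.0.0 - 186.159.255.255)
  186.158.0.0/16 (186.158.0.0 - 186.158.255.255)
Most specific is 186.158.0.0/16.

186.158.0.0/16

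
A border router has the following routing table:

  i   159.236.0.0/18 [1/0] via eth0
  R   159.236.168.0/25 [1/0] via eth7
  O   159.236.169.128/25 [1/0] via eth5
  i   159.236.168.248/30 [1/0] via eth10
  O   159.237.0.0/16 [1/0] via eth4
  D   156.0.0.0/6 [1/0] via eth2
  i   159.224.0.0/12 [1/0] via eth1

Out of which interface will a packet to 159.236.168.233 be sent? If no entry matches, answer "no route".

eth1

Routes whose prefix contains 159.236.168.233:
  156.0.0.0/6 (156.0.0.0 - 159.255.255.255) -> eth2
  159.224.0.0/12 (159.224.0.0 - 159.239.255.255) -> eth1
More-specific entries that do NOT match:
  159.236.168.248/30 (159.236.168.248 - 159.236.168.251) does not contain 159.236.168.233
  159.236.168.0/25 (159.236.168.0 - 159.236.168.127) does not contain 159.236.168.233
  159.236.169.128/25 (159.236.169.128 - 159.236.169.255) does not contain 159.236.168.233
  159.236.0.0/18 (159.236.0.0 - 159.236.63.255) does not contain 159.236.168.233
  159.237.0.0/16 (159.237.0.0 - 159.237.255.255) does not contain 159.236.168.233
Longest matching prefix is /12 -> interface eth1.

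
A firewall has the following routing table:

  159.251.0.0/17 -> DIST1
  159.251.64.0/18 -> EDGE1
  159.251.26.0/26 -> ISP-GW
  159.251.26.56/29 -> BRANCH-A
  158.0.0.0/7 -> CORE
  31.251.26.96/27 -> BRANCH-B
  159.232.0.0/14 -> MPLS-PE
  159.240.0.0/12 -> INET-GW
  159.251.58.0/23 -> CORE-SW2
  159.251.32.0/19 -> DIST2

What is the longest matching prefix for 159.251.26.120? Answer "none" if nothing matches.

Entries matching 159.251.26.120:
  158.0.0.0/7 (158.0.0.0 - 159.255.255.255)
  159.240.0.0/12 (159.240.0.0 - 159.255.255.255)
  159.251.0.0/17 (159.251.0.0 - 159.251.127.255)
Most specific is 159.251.0.0/17.

159.251.0.0/17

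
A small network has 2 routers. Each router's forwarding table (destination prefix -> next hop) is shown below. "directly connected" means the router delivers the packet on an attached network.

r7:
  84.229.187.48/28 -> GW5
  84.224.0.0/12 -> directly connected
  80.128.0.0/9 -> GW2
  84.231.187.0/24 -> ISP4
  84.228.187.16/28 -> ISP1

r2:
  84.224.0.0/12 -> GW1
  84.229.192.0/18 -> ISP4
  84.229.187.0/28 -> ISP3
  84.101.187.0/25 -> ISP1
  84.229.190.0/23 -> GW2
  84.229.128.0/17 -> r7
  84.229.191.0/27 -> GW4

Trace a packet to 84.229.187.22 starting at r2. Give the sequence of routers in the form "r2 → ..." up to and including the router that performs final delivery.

r2 → r7

At r2: longest match for 84.229.187.22 is 84.229.128.0/17 -> r7
At r7: longest match for 84.229.187.22 is 84.224.0.0/12 -> directly connected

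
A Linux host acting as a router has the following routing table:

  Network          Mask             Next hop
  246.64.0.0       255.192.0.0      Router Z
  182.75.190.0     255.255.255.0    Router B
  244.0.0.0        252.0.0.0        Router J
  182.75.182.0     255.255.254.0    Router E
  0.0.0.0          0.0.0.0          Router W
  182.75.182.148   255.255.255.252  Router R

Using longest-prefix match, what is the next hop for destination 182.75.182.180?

Router E

Routes whose prefix contains 182.75.182.180:
  0.0.0.0/0 (default, matches everything) -> Router W
  182.75.182.0/23 (182.75.182.0 - 182.75.183.255) -> Router E
More-specific entries that do NOT match:
  182.75.182.148/30 (182.75.182.148 - 182.75.182.151) does not contain 182.75.182.180
  182.75.190.0/24 (182.75.190.0 - 182.75.190.255) does not contain 182.75.182.180
Longest matching prefix is /23 -> next hop Router E.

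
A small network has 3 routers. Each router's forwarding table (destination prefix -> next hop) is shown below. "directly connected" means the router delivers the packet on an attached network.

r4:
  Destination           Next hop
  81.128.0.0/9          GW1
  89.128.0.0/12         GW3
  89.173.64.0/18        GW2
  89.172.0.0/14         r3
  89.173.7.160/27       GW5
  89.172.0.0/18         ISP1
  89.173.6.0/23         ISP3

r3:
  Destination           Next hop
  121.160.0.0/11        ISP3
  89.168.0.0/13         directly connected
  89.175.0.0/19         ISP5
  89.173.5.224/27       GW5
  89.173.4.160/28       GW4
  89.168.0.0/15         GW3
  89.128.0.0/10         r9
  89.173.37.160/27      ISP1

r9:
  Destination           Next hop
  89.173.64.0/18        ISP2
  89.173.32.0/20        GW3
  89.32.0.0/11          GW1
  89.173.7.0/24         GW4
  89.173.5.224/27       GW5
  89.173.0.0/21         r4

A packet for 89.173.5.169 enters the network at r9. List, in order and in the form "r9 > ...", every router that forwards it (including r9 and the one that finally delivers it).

r9 > r4 > r3

At r9: longest match for 89.173.5.169 is 89.173.0.0/21 -> r4
At r4: longest match for 89.173.5.169 is 89.172.0.0/14 -> r3
At r3: longest match for 89.173.5.169 is 89.168.0.0/13 -> directly connected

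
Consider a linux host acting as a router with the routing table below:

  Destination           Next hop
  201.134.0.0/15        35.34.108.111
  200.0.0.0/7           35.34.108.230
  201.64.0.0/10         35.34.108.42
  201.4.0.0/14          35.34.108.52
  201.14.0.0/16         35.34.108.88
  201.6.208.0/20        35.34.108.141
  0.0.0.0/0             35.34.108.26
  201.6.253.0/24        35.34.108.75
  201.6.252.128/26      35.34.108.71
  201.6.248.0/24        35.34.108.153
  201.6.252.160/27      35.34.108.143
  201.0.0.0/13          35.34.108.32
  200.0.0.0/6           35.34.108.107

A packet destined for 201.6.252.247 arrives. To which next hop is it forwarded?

35.34.108.52

Routes whose prefix contains 201.6.252.247:
  0.0.0.0/0 (default, matches everything) -> 35.34.108.26
  200.0.0.0/6 (200.0.0.0 - 203.255.255.255) -> 35.34.108.107
  200.0.0.0/7 (200.0.0.0 - 201.255.255.255) -> 35.34.108.230
  201.0.0.0/13 (201.0.0.0 - 201.7.255.255) -> 35.34.108.32
  201.4.0.0/14 (201.4.0.0 - 201.7.255.255) -> 35.34.108.52
More-specific entries that do NOT match:
  201.6.252.160/27 (201.6.252.160 - 201.6.252.191) does not contain 201.6.252.247
  201.6.252.128/26 (201.6.252.128 - 201.6.252.191) does not contain 201.6.252.247
  201.6.253.0/24 (201.6.253.0 - 201.6.253.255) does not contain 201.6.252.247
  201.6.248.0/24 (201.6.248.0 - 201.6.248.255) does not contain 201.6.252.247
  201.6.208.0/20 (201.6.208.0 - 201.6.223.255) does not contain 201.6.252.247
  201.14.0.0/16 (201.14.0.0 - 201.14.255.255) does not contain 201.6.252.247
  201.134.0.0/15 (201.134.0.0 - 201.135.255.255) does not contain 201.6.252.247
Longest matching prefix is /14 -> next hop 35.34.108.52.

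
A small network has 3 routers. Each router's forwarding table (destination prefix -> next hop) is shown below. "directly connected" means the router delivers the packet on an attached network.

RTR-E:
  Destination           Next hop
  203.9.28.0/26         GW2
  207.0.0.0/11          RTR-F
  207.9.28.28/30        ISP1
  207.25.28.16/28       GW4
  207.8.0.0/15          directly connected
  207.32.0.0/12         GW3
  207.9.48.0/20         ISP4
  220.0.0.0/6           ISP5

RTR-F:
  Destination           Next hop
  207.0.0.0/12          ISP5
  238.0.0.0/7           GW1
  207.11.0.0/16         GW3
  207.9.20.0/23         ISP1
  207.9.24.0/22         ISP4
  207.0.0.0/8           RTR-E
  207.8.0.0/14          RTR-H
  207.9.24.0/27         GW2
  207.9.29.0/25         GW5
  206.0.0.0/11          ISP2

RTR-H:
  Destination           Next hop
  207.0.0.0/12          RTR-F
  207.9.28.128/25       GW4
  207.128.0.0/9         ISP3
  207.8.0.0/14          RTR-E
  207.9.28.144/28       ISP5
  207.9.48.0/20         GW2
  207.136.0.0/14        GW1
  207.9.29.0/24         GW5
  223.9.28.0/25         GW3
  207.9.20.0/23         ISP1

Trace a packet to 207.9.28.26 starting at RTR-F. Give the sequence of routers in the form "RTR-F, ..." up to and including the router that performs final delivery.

RTR-F, RTR-H, RTR-E

At RTR-F: longest match for 207.9.28.26 is 207.8.0.0/14 -> RTR-H
At RTR-H: longest match for 207.9.28.26 is 207.8.0.0/14 -> RTR-E
At RTR-E: longest match for 207.9.28.26 is 207.8.0.0/15 -> directly connected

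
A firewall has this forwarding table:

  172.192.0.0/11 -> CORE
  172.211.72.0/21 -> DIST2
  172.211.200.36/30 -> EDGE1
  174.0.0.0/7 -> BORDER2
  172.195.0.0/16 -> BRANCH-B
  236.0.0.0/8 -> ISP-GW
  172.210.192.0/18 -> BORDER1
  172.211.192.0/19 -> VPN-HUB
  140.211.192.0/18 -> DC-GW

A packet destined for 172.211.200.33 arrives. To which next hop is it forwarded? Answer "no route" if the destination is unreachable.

Routes whose prefix contains 172.211.200.33:
  172.192.0.0/11 (172.192.0.0 - 172.223.255.255) -> CORE
  172.211.192.0/19 (172.211.192.0 - 172.211.223.255) -> VPN-HUB
More-specific entries that do NOT match:
  172.211.200.36/30 (172.211.200.36 - 172.211.200.39) does not contain 172.211.200.33
  172.211.72.0/21 (172.211.72.0 - 172.211.79.255) does not contain 172.211.200.33
Longest matching prefix is /19 -> next hop VPN-HUB.

VPN-HUB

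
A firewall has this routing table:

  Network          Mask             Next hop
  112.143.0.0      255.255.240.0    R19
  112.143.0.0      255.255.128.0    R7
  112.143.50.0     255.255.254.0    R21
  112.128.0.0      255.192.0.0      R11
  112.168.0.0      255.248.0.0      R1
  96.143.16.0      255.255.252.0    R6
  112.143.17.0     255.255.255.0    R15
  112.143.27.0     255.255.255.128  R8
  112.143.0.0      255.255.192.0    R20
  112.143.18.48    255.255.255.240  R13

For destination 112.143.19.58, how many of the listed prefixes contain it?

Prefixes containing 112.143.19.58:
  112.128.0.0/10 (112.128.0.0 - 112.191.255.255)
  112.143.0.0/17 (112.143.0.0 - 112.143.127.255)
  112.143.0.0/18 (112.143.0.0 - 112.143.63.255)
Total matching entries: 3.

3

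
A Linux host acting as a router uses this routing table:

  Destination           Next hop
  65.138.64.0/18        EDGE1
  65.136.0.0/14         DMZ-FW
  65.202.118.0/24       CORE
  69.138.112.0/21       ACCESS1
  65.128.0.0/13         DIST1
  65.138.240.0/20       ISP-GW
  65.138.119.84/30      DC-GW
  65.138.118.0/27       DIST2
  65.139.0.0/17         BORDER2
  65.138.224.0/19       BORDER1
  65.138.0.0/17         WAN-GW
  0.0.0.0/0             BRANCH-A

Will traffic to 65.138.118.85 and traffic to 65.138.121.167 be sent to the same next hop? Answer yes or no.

yes

65.138.118.85: longest match 65.138.64.0/18 -> EDGE1
65.138.121.167: longest match 65.138.64.0/18 -> EDGE1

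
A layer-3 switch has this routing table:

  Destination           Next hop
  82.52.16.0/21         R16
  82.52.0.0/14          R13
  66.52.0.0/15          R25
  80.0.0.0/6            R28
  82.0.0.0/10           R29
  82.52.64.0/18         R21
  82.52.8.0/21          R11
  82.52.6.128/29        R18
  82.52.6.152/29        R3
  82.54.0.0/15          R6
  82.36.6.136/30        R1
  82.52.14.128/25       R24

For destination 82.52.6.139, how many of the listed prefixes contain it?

Prefixes containing 82.52.6.139:
  80.0.0.0/6 (80.0.0.0 - 83.255.255.255)
  82.0.0.0/10 (82.0.0.0 - 82.63.255.255)
  82.52.0.0/14 (82.52.0.0 - 82.55.255.255)
Total matching entries: 3.

3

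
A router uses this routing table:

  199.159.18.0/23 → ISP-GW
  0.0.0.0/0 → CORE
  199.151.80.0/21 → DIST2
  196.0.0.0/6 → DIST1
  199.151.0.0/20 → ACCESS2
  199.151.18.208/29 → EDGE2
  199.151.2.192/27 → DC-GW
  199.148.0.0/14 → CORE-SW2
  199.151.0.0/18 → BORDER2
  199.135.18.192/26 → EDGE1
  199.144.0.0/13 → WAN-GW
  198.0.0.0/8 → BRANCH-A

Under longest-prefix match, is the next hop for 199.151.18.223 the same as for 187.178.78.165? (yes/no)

no

199.151.18.223: longest match 199.151.0.0/18 -> BORDER2
187.178.78.165: longest match 0.0.0.0/0 -> CORE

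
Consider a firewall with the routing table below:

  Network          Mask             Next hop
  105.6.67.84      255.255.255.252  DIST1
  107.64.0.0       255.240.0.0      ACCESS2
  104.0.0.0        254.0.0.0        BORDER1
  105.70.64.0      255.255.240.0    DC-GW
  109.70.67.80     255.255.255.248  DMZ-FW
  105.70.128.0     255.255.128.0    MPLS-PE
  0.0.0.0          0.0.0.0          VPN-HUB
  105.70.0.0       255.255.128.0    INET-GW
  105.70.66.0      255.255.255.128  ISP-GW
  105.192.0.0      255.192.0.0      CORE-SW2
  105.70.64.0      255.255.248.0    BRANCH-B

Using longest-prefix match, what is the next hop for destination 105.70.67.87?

BRANCH-B

Routes whose prefix contains 105.70.67.87:
  0.0.0.0/0 (default, matches everything) -> VPN-HUB
  104.0.0.0/7 (104.0.0.0 - 105.255.255.255) -> BORDER1
  105.70.0.0/17 (105.70.0.0 - 105.70.127.255) -> INET-GW
  105.70.64.0/20 (105.70.64.0 - 105.70.79.255) -> DC-GW
  105.70.64.0/21 (105.70.64.0 - 105.70.71.255) -> BRANCH-B
More-specific entries that do NOT match:
  105.6.67.84/30 (105.6.67.84 - 105.6.67.87) does not contain 105.70.67.87
  109.70.67.80/29 (109.70.67.80 - 109.70.67.87) does not contain 105.70.67.87
  105.70.66.0/25 (105.70.66.0 - 105.70.66.127) does not contain 105.70.67.87
Longest matching prefix is /21 -> next hop BRANCH-B.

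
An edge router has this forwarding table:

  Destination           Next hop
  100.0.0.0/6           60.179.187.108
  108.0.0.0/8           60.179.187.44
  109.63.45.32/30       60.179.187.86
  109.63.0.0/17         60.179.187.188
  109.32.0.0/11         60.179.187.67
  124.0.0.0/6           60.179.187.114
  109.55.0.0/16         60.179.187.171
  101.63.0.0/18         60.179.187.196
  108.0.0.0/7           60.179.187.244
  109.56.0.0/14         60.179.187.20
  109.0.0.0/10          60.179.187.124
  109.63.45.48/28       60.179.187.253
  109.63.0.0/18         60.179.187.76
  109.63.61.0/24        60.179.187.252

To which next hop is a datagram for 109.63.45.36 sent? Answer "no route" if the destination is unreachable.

Routes whose prefix contains 109.63.45.36:
  108.0.0.0/7 (108.0.0.0 - 109.255.255.255) -> 60.179.187.244
  109.0.0.0/10 (109.0.0.0 - 109.63.255.255) -> 60.179.187.124
  109.32.0.0/11 (109.32.0.0 - 109.63.255.255) -> 60.179.187.67
  109.63.0.0/17 (109.63.0.0 - 109.63.127.255) -> 60.179.187.188
  109.63.0.0/18 (109.63.0.0 - 109.63.63.255) -> 60.179.187.76
More-specific entries that do NOT match:
  109.63.45.32/30 (109.63.45.32 - 109.63.45.35) does not contain 109.63.45.36
  109.63.45.48/28 (109.63.45.48 - 109.63.45.63) does not contain 109.63.45.36
  109.63.61.0/24 (109.63.61.0 - 109.63.61.255) does not contain 109.63.45.36
Longest matching prefix is /18 -> next hop 60.179.187.76.

60.179.187.76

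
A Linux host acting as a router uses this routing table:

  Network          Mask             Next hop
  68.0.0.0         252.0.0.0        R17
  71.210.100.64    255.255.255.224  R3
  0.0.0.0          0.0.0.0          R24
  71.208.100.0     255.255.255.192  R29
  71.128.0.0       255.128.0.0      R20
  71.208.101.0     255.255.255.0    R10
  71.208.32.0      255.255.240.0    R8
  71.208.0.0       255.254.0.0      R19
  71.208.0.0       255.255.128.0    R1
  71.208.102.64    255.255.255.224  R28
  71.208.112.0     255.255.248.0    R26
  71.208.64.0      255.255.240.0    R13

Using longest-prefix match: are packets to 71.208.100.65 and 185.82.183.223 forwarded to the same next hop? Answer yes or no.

no

71.208.100.65: longest match 71.208.0.0/17 -> R1
185.82.183.223: longest match 0.0.0.0/0 -> R24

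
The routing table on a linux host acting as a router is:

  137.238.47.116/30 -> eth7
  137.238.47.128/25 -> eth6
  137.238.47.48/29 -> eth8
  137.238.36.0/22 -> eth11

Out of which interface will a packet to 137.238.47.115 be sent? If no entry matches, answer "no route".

no route

No entry's prefix contains 137.238.47.115; there is no default route.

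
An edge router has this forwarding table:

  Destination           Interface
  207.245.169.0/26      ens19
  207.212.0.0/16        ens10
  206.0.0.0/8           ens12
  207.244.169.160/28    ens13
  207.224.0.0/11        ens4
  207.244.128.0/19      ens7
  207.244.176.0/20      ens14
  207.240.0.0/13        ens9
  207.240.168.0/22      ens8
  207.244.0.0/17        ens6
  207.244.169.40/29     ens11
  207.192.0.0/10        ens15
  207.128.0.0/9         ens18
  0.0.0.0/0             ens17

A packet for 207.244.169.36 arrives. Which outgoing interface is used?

ens9

Routes whose prefix contains 207.244.169.36:
  0.0.0.0/0 (default, matches everything) -> ens17
  207.128.0.0/9 (207.128.0.0 - 207.255.255.255) -> ens18
  207.192.0.0/10 (207.192.0.0 - 207.255.255.255) -> ens15
  207.224.0.0/11 (207.224.0.0 - 207.255.255.255) -> ens4
  207.240.0.0/13 (207.240.0.0 - 207.247.255.255) -> ens9
More-specific entries that do NOT match:
  207.244.169.40/29 (207.244.169.40 - 207.244.169.47) does not contain 207.244.169.36
  207.244.169.160/28 (207.244.169.160 - 207.244.169.175) does not contain 207.244.169.36
  207.245.169.0/26 (207.245.169.0 - 207.245.169.63) does not contain 207.244.169.36
  207.240.168.0/22 (207.240.168.0 - 207.240.171.255) does not contain 207.244.169.36
  207.244.176.0/20 (207.244.176.0 - 207.244.191.255) does not contain 207.244.169.36
  207.244.128.0/19 (207.244.128.0 - 207.244.159.255) does not contain 207.244.169.36
  207.244.0.0/17 (207.244.0.0 - 207.244.127.255) does not contain 207.244.169.36
  207.212.0.0/16 (207.212.0.0 - 207.212.255.255) does not contain 207.244.169.36
Longest matching prefix is /13 -> interface ens9.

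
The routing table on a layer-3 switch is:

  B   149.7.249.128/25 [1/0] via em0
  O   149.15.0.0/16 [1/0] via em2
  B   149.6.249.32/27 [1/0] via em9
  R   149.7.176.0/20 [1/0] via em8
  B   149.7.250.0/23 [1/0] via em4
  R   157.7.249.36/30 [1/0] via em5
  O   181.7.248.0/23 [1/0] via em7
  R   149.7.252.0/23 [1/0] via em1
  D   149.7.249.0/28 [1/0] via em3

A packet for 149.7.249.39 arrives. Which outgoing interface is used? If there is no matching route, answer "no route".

No entry's prefix contains 149.7.249.39; there is no default route.

no route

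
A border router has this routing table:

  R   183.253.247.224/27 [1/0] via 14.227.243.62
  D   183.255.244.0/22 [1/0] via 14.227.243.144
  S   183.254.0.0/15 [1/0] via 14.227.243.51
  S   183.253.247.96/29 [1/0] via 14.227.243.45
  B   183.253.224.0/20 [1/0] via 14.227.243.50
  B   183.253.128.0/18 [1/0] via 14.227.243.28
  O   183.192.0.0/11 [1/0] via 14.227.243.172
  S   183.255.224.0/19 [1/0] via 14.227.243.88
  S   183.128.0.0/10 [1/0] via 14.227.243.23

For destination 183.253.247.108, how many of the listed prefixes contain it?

No listed prefix contains 183.253.247.108.
Total matching entries: 0.

0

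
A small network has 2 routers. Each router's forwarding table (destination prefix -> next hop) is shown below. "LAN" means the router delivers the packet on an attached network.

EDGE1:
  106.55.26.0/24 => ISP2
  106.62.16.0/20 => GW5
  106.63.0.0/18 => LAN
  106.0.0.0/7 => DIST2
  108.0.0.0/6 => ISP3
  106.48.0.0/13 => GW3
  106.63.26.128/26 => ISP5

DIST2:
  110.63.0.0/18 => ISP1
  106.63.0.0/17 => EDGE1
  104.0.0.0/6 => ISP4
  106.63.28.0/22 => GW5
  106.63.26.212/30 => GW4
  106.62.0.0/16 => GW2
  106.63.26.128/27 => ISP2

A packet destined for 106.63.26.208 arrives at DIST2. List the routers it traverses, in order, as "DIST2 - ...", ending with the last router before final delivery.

DIST2 - EDGE1

At DIST2: longest match for 106.63.26.208 is 106.63.0.0/17 -> EDGE1
At EDGE1: longest match for 106.63.26.208 is 106.63.0.0/18 -> LAN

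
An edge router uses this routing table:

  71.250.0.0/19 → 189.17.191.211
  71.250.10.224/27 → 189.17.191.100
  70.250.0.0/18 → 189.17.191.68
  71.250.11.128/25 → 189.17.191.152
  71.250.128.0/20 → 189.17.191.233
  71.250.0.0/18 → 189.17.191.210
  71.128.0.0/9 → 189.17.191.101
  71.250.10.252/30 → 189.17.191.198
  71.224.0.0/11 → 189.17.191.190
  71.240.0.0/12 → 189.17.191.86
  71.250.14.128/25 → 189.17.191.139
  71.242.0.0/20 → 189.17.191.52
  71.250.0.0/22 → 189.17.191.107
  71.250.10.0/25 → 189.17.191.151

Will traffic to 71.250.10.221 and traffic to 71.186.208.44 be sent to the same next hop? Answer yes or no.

71.250.10.221: longest match 71.250.0.0/19 -> 189.17.191.211
71.186.208.44: longest match 71.128.0.0/9 -> 189.17.191.101

no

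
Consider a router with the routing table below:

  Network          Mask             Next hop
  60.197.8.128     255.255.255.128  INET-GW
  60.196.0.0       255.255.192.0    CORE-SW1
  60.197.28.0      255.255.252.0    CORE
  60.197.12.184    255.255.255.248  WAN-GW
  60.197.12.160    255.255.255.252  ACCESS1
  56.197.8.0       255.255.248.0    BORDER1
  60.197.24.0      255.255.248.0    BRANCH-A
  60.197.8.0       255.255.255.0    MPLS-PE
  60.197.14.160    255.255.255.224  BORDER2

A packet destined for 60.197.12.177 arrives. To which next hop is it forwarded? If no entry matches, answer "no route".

no route

No entry's prefix contains 60.197.12.177; there is no default route.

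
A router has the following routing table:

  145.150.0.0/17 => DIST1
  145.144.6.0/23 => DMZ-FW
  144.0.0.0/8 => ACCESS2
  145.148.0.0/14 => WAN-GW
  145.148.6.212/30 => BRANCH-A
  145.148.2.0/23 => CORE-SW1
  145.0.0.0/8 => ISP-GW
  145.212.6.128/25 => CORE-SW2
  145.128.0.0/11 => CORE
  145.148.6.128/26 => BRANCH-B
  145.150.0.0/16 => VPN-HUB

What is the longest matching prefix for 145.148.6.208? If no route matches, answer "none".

Entries matching 145.148.6.208:
  145.0.0.0/8 (145.0.0.0 - 145.255.255.255)
  145.128.0.0/11 (145.128.0.0 - 145.159.255.255)
  145.148.0.0/14 (145.148.0.0 - 145.151.255.255)
Most specific is 145.148.0.0/14.

145.148.0.0/14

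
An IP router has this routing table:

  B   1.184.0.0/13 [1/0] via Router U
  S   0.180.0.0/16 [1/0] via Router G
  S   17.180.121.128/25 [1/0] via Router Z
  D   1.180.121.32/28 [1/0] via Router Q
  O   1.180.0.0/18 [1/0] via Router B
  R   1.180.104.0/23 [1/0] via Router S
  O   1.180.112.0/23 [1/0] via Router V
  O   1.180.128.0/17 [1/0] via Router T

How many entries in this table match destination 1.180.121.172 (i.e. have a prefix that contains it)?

0

No listed prefix contains 1.180.121.172.
Total matching entries: 0.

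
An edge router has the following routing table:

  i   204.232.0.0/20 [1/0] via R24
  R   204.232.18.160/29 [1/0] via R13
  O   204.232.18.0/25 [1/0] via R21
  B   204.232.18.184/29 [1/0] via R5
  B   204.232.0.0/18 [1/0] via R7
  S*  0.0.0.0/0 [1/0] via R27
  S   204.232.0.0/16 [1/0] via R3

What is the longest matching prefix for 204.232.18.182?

204.232.0.0/18

Entries matching 204.232.18.182:
  0.0.0.0/0 (default, matches everything)
  204.232.0.0/16 (204.232.0.0 - 204.232.255.255)
  204.232.0.0/18 (204.232.0.0 - 204.232.63.255)
Most specific is 204.232.0.0/18.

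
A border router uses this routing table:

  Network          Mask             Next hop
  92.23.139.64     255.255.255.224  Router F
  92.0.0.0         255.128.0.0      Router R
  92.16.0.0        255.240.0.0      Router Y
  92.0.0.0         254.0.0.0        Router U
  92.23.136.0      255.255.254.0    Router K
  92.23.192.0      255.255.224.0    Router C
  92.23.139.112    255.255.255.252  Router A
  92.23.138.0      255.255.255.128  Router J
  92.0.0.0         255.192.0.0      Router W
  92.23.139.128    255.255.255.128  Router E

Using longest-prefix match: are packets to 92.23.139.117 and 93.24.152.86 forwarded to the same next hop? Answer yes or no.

no

92.23.139.117: longest match 92.16.0.0/12 -> Router Y
93.24.152.86: longest match 92.0.0.0/7 -> Router U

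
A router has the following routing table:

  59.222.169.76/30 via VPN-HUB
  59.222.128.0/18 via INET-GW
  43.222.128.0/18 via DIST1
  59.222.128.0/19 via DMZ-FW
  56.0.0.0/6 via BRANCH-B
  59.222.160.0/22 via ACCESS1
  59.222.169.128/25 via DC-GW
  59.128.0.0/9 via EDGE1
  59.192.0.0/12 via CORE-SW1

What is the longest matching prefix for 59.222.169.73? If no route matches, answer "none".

Entries matching 59.222.169.73:
  56.0.0.0/6 (56.0.0.0 - 59.255.255.255)
  59.128.0.0/9 (59.128.0.0 - 59.255.255.255)
  59.222.128.0/18 (59.222.128.0 - 59.222.191.255)
Most specific is 59.222.128.0/18.

59.222.128.0/18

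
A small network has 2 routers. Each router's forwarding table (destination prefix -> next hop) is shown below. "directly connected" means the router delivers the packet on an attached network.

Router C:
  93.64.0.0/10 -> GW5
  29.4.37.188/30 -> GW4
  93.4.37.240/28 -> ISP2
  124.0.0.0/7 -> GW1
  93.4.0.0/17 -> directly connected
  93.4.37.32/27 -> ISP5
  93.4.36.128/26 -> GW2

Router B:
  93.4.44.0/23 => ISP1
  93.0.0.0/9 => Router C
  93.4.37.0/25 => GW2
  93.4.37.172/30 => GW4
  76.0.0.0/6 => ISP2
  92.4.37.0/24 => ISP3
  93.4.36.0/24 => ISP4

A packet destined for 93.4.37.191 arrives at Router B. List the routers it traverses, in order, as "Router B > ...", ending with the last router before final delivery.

Router B > Router C

At Router B: longest match for 93.4.37.191 is 93.0.0.0/9 -> Router C
At Router C: longest match for 93.4.37.191 is 93.4.0.0/17 -> directly connected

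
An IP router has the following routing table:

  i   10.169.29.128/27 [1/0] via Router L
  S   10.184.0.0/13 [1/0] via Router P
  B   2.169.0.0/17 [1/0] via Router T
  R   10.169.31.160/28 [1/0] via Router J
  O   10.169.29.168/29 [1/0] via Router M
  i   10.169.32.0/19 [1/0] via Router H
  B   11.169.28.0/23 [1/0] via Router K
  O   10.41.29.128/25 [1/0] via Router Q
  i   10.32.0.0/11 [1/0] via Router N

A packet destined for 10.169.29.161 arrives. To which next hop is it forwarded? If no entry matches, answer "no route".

No entry's prefix contains 10.169.29.161; there is no default route.

no route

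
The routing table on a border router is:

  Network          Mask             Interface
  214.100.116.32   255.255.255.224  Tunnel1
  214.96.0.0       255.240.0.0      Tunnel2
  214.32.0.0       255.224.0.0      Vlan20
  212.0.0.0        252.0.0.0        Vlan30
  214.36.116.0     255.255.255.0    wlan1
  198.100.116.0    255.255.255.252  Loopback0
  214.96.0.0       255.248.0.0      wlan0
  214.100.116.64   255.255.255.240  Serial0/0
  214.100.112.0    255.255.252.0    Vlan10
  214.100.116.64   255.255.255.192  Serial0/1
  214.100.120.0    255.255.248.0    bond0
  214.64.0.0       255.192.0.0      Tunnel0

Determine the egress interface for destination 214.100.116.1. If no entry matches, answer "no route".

Routes whose prefix contains 214.100.116.1:
  212.0.0.0/6 (212.0.0.0 - 215.255.255.255) -> Vlan30
  214.64.0.0/10 (214.64.0.0 - 214.127.255.255) -> Tunnel0
  214.96.0.0/12 (214.96.0.0 - 214.111.255.255) -> Tunnel2
  214.96.0.0/13 (214.96.0.0 - 214.103.255.255) -> wlan0
More-specific entries that do NOT match:
  198.100.116.0/30 (198.100.116.0 - 198.100.116.3) does not contain 214.100.116.1
  214.100.116.64/28 (214.100.116.64 - 214.100.116.79) does not contain 214.100.116.1
  214.100.116.32/27 (214.100.116.32 - 214.100.116.63) does not contain 214.100.116.1
  214.100.116.64/26 (214.100.116.64 - 214.100.116.127) does not contain 214.100.116.1
  214.36.116.0/24 (214.36.116.0 - 214.36.116.255) does not contain 214.100.116.1
  214.100.112.0/22 (214.100.112.0 - 214.100.115.255) does not contain 214.100.116.1
  214.100.120.0/21 (214.100.120.0 - 214.100.127.255) does not contain 214.100.116.1
Longest matching prefix is /13 -> interface wlan0.

wlan0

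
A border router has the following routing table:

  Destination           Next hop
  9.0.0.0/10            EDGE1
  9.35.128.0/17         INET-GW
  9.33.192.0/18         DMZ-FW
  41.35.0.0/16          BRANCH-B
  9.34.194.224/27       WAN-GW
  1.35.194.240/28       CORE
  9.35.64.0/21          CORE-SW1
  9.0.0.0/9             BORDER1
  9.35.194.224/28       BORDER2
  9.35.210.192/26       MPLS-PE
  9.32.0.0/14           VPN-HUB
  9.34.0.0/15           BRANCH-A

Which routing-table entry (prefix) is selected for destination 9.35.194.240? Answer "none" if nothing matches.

9.35.128.0/17

Entries matching 9.35.194.240:
  9.0.0.0/9 (9.0.0.0 - 9.127.255.255)
  9.0.0.0/10 (9.0.0.0 - 9.63.255.255)
  9.32.0.0/14 (9.32.0.0 - 9.35.255.255)
  9.34.0.0/15 (9.34.0.0 - 9.35.255.255)
  9.35.128.0/17 (9.35.128.0 - 9.35.255.255)
Most specific is 9.35.128.0/17.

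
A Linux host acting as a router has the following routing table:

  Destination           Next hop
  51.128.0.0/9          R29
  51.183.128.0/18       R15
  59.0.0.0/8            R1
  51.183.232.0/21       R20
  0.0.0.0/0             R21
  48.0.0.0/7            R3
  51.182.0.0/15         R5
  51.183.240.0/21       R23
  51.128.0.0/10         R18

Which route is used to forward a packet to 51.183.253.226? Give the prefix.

51.182.0.0/15

Entries matching 51.183.253.226:
  0.0.0.0/0 (default, matches everything)
  51.128.0.0/9 (51.128.0.0 - 51.255.255.255)
  51.128.0.0/10 (51.128.0.0 - 51.191.255.255)
  51.182.0.0/15 (51.182.0.0 - 51.183.255.255)
Most specific is 51.182.0.0/15.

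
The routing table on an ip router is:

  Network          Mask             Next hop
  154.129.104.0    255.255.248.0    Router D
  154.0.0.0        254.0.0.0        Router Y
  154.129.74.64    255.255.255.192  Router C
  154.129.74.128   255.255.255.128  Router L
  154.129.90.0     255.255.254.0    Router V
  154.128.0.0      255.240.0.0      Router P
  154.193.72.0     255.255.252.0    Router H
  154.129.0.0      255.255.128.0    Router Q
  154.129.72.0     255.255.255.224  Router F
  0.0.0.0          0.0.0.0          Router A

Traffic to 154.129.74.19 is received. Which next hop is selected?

Routes whose prefix contains 154.129.74.19:
  0.0.0.0/0 (default, matches everything) -> Router A
  154.0.0.0/7 (154.0.0.0 - 155.255.255.255) -> Router Y
  154.128.0.0/12 (154.128.0.0 - 154.143.255.255) -> Router P
  154.129.0.0/17 (154.129.0.0 - 154.129.127.255) -> Router Q
More-specific entries that do NOT match:
  154.129.72.0/27 (154.129.72.0 - 154.129.72.31) does not contain 154.129.74.19
  154.129.74.64/26 (154.129.74.64 - 154.129.74.127) does not contain 154.129.74.19
  154.129.74.128/25 (154.129.74.128 - 154.129.74.255) does not contain 154.129.74.19
  154.129.90.0/23 (154.129.90.0 - 154.129.91.255) does not contain 154.129.74.19
  154.193.72.0/22 (154.193.72.0 - 154.193.75.255) does not contain 154.129.74.19
  154.129.104.0/21 (154.129.104.0 - 154.129.111.255) does not contain 154.129.74.19
Longest matching prefix is /17 -> next hop Router Q.

Router Q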